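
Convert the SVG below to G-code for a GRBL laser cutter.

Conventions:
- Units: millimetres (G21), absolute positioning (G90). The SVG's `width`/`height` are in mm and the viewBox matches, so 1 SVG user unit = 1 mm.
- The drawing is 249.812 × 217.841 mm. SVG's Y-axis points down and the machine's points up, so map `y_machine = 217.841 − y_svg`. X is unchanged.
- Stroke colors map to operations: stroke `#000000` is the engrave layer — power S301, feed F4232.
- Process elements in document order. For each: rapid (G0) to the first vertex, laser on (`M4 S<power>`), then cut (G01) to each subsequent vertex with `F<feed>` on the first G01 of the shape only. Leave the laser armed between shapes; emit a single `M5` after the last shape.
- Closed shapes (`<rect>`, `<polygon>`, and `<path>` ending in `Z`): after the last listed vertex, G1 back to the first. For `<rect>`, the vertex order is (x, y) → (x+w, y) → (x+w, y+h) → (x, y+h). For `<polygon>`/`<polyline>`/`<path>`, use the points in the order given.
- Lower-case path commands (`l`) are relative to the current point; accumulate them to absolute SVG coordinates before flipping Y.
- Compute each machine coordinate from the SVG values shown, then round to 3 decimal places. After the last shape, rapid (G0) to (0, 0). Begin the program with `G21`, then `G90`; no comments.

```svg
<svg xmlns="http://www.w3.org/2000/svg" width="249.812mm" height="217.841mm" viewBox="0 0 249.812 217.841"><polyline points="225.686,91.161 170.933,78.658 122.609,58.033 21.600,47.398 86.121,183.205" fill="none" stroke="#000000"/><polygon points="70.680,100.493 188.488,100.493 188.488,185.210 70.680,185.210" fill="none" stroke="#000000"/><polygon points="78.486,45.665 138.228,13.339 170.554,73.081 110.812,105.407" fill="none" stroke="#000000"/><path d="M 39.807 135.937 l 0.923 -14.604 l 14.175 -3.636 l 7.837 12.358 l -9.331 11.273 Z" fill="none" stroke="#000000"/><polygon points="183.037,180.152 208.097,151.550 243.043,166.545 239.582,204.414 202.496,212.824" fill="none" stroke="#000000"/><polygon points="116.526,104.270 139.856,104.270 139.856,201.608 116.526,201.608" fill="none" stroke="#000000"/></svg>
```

Since the viewBox matches the mm dimensions, user units are millimetres directly. The only transform is the Y-flip y_m = 217.841 − y_svg.

Shape 1 is a open polyline drawn with `<polyline>`. Its stroke #000000 means engrave at S301, F4232. After flipping Y the toolpath is (225.686,126.680) → (170.933,139.183) → (122.609,159.808) → (21.600,170.443) → (86.121,34.636).

Shape 2 is a rectangle drawn with `<polygon>`. Its stroke #000000 means engrave at S301, F4232. After flipping Y the toolpath is (70.680,117.348) → (188.488,117.348) → (188.488,32.631) → (70.680,32.631) → (70.680,117.348), returning to the start.

Shape 3 is a regular polygon drawn with `<polygon>`. Its stroke #000000 means engrave at S301, F4232. After flipping Y the toolpath is (78.486,172.176) → (138.228,204.502) → (170.554,144.760) → (110.812,112.434) → (78.486,172.176), returning to the start.

Shape 4 is a regular polygon drawn with `<path>`. Its stroke #000000 means engrave at S301, F4232. After flipping Y the toolpath is (39.807,81.904) → (40.730,96.508) → (54.905,100.144) → (62.742,87.786) → (53.411,76.513) → (39.807,81.904), returning to the start.

Shape 5 is a regular polygon drawn with `<polygon>`. Its stroke #000000 means engrave at S301, F4232. After flipping Y the toolpath is (183.037,37.689) → (208.097,66.291) → (243.043,51.296) → (239.582,13.427) → (202.496,5.017) → (183.037,37.689), returning to the start.

Shape 6 is a rectangle drawn with `<polygon>`. Its stroke #000000 means engrave at S301, F4232. After flipping Y the toolpath is (116.526,113.571) → (139.856,113.571) → (139.856,16.233) → (116.526,16.233) → (116.526,113.571), returning to the start.

G21
G90
G0 X225.686 Y126.680
M4 S301
G01 X170.933 Y139.183 F4232
G01 X122.609 Y159.808
G01 X21.600 Y170.443
G01 X86.121 Y34.636
G0 X70.680 Y117.348
M4 S301
G01 X188.488 Y117.348 F4232
G01 X188.488 Y32.631
G01 X70.680 Y32.631
G01 X70.680 Y117.348
G0 X78.486 Y172.176
M4 S301
G01 X138.228 Y204.502 F4232
G01 X170.554 Y144.760
G01 X110.812 Y112.434
G01 X78.486 Y172.176
G0 X39.807 Y81.904
M4 S301
G01 X40.730 Y96.508 F4232
G01 X54.905 Y100.144
G01 X62.742 Y87.786
G01 X53.411 Y76.513
G01 X39.807 Y81.904
G0 X183.037 Y37.689
M4 S301
G01 X208.097 Y66.291 F4232
G01 X243.043 Y51.296
G01 X239.582 Y13.427
G01 X202.496 Y5.017
G01 X183.037 Y37.689
G0 X116.526 Y113.571
M4 S301
G01 X139.856 Y113.571 F4232
G01 X139.856 Y16.233
G01 X116.526 Y16.233
G01 X116.526 Y113.571
M5
G0 X0.000 Y0.000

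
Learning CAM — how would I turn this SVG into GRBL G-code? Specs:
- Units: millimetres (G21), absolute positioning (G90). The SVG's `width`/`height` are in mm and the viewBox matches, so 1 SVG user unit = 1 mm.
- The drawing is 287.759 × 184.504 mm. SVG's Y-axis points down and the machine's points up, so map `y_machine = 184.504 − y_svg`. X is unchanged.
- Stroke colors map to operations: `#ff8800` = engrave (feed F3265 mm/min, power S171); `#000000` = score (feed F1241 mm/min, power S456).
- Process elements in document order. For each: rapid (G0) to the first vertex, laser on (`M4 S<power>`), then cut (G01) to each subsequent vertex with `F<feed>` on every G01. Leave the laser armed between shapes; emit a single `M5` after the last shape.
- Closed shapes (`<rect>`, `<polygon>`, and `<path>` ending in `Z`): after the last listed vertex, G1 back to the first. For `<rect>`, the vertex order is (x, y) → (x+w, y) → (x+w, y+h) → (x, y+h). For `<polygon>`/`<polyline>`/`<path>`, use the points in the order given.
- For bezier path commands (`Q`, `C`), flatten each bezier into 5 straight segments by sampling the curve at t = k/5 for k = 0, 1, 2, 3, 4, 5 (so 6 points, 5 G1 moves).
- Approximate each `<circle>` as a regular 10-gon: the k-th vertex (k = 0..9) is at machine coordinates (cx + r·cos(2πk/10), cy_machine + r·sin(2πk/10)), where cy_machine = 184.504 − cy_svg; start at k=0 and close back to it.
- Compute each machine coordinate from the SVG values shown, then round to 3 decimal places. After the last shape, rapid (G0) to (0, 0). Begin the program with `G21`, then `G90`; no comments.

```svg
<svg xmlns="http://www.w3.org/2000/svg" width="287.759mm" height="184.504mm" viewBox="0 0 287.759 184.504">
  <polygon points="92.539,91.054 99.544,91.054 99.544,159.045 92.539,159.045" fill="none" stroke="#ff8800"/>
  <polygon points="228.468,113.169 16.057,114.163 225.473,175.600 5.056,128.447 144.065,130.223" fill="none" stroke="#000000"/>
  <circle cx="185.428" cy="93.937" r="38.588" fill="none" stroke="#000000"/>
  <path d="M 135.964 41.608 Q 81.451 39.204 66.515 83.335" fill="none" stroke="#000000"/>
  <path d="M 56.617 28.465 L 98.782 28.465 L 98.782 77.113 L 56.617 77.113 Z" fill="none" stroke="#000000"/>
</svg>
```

Since the viewBox matches the mm dimensions, user units are millimetres directly. The only transform is the Y-flip y_m = 184.504 − y_svg.

Shape 1 is a rectangle drawn with `<polygon>`. Its stroke #ff8800 means engrave at S171, F3265. After flipping Y the toolpath is (92.539,93.450) → (99.544,93.450) → (99.544,25.459) → (92.539,25.459) → (92.539,93.450), returning to the start.

Shape 2 is a closed polygon drawn with `<polygon>`. Its stroke #000000 means score at S456, F1241. After flipping Y the toolpath is (228.468,71.335) → (16.057,70.341) → (225.473,8.904) → (5.056,56.057) → (144.065,54.281) → (228.468,71.335), returning to the start.

Shape 3 is a circle drawn with `<circle>`. Its stroke #000000 means score at S456, F1241. After flipping Y the toolpath is (224.016,90.567) → (216.646,113.248) → (197.352,127.266) → (173.504,127.266) → (154.210,113.248) → (146.840,90.567) → (154.210,67.886) → (173.504,53.868) → (197.352,53.868) → (216.646,67.886) → (224.016,90.567), returning to the start.

Shape 4 is a quadratic bezier drawn with `<path>`. Its stroke #000000 means score at S456, F1241. After flipping Y the toolpath is (135.964,142.896) → (115.742,141.996) → (98.686,137.374) → (84.796,129.028) → (74.072,116.960) → (66.515,101.169).

Shape 5 is a rectangle drawn with `<path>`. Its stroke #000000 means score at S456, F1241. After flipping Y the toolpath is (56.617,156.039) → (98.782,156.039) → (98.782,107.391) → (56.617,107.391) → (56.617,156.039), returning to the start.

G21
G90
G0 X92.539 Y93.450
M4 S171
G01 X99.544 Y93.450 F3265
G01 X99.544 Y25.459 F3265
G01 X92.539 Y25.459 F3265
G01 X92.539 Y93.450 F3265
G0 X228.468 Y71.335
M4 S456
G01 X16.057 Y70.341 F1241
G01 X225.473 Y8.904 F1241
G01 X5.056 Y56.057 F1241
G01 X144.065 Y54.281 F1241
G01 X228.468 Y71.335 F1241
G0 X224.016 Y90.567
M4 S456
G01 X216.646 Y113.248 F1241
G01 X197.352 Y127.266 F1241
G01 X173.504 Y127.266 F1241
G01 X154.210 Y113.248 F1241
G01 X146.840 Y90.567 F1241
G01 X154.210 Y67.886 F1241
G01 X173.504 Y53.868 F1241
G01 X197.352 Y53.868 F1241
G01 X216.646 Y67.886 F1241
G01 X224.016 Y90.567 F1241
G0 X135.964 Y142.896
M4 S456
G01 X115.742 Y141.996 F1241
G01 X98.686 Y137.374 F1241
G01 X84.796 Y129.028 F1241
G01 X74.072 Y116.960 F1241
G01 X66.515 Y101.169 F1241
G0 X56.617 Y156.039
M4 S456
G01 X98.782 Y156.039 F1241
G01 X98.782 Y107.391 F1241
G01 X56.617 Y107.391 F1241
G01 X56.617 Y156.039 F1241
M5
G0 X0.000 Y0.000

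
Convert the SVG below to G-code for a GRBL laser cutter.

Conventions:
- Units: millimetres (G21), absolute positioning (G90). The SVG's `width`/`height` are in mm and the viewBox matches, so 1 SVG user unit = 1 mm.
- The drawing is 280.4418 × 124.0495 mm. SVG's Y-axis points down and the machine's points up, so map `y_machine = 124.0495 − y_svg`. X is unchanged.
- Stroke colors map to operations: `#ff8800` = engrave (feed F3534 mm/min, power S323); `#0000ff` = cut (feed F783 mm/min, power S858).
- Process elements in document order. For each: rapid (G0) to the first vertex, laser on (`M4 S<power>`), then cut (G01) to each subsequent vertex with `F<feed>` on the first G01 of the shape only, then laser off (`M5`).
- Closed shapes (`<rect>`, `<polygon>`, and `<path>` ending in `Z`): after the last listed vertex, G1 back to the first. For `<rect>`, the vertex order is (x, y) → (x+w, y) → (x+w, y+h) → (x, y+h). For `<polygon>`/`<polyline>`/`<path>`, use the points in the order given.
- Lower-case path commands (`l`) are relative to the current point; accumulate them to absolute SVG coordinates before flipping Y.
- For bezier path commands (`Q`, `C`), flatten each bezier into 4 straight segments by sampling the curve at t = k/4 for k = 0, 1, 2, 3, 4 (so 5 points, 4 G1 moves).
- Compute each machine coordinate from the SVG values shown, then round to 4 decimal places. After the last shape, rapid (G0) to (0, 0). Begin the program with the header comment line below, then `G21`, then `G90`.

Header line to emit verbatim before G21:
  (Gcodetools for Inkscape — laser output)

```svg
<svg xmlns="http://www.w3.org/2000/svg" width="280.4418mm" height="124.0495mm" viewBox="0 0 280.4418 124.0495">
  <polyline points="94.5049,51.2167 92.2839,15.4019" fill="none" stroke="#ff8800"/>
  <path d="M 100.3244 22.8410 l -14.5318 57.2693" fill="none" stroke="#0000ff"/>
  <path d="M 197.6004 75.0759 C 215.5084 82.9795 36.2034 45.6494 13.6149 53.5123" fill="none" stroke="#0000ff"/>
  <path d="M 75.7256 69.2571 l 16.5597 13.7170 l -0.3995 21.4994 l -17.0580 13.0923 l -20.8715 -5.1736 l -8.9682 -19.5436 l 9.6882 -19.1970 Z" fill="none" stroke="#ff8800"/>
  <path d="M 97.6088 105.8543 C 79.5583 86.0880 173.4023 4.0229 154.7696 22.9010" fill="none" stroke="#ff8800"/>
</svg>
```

viewBox `0 0 280.4418 124.0495` with mm width/height → 1 unit = 1 mm. Flip: y_m = 124.0495 − y_svg.

**Shape 1** — `<polyline>` line segment, stroke `#ff8800` → engrave (S323, F3534). Machine vertices: (94.5049,72.8328) → (92.2839,108.6476). Open path.

**Shape 2** — `<path>` line segment, stroke `#0000ff` → cut (S858, F783). Machine vertices: (100.3244,101.2085) → (85.7926,43.9392). Open path.

**Shape 3** — `<path>` cubic bezier, stroke `#0000ff` → cut (S858, F783). Control points (SVG): P0=(197.6004,75.0759), P1=(215.5084,82.9795), P2=(36.2034,45.6494), P3=(13.6149,53.5123); sampled at t=k/4. Machine vertices: (197.6004,48.9736) → (179.5841,50.1143) → (120.7938,59.7401) → (54.4105,69.3736) → (13.6149,70.5372). Open path.

**Shape 4** — `<path>` regular polygon, stroke `#ff8800` → engrave (S323, F3534). Machine vertices: (75.7256,54.7924) → (92.2853,41.0754) → (91.8858,19.5760) → (74.8278,6.4837) → (53.9563,11.6573) → (44.9881,31.2009) → (54.6763,50.3979) → (75.7256,54.7924). Closed: final G1 returns to the first vertex.

**Shape 5** — `<path>` cubic bezier, stroke `#ff8800` → engrave (S323, F3534). Control points (SVG): P0=(97.6088,105.8543), P1=(79.5583,86.0880), P2=(173.4023,4.0229), P3=(154.7696,22.9010); sampled at t=k/4. Machine vertices: (97.6088,18.1952) → (101.5453,42.1503) → (126.4075,74.1635) → (151.1605,98.9309) → (154.7696,101.1485). Open path.

(Gcodetools for Inkscape — laser output)
G21
G90
G0 X94.5049 Y72.8328
M4 S323
G01 X92.2839 Y108.6476 F3534
M5
G0 X100.3244 Y101.2085
M4 S858
G01 X85.7926 Y43.9392 F783
M5
G0 X197.6004 Y48.9736
M4 S858
G01 X179.5841 Y50.1143 F783
G01 X120.7938 Y59.7401
G01 X54.4105 Y69.3736
G01 X13.6149 Y70.5372
M5
G0 X75.7256 Y54.7924
M4 S323
G01 X92.2853 Y41.0754 F3534
G01 X91.8858 Y19.5760
G01 X74.8278 Y6.4837
G01 X53.9563 Y11.6573
G01 X44.9881 Y31.2009
G01 X54.6763 Y50.3979
G01 X75.7256 Y54.7924
M5
G0 X97.6088 Y18.1952
M4 S323
G01 X101.5453 Y42.1503 F3534
G01 X126.4075 Y74.1635
G01 X151.1605 Y98.9309
G01 X154.7696 Y101.1485
M5
G0 X0.0000 Y0.0000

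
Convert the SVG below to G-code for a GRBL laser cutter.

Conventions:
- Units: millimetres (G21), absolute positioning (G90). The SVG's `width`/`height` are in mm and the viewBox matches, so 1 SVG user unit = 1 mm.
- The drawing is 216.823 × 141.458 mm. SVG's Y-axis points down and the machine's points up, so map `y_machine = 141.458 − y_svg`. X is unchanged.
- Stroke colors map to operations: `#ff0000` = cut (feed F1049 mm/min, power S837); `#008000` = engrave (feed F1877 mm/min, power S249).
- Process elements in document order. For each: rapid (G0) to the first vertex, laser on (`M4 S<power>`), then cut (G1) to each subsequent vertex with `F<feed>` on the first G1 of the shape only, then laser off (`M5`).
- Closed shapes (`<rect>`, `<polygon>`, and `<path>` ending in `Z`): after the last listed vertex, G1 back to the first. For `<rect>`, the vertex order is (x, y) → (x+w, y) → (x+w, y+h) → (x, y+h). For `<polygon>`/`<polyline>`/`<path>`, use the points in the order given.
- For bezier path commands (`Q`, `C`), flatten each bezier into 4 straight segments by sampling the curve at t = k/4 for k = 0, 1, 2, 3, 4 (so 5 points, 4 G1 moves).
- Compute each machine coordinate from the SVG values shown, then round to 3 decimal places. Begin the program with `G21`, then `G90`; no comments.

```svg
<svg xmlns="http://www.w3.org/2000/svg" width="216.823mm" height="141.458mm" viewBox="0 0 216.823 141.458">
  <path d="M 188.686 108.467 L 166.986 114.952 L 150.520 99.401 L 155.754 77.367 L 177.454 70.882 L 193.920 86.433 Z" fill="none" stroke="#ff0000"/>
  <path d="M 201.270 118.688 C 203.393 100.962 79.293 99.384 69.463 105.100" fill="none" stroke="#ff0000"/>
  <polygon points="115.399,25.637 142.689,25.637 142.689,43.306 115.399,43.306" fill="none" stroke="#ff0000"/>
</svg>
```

G21
G90
G0 X188.686 Y32.991
M4 S837
G1 X166.986 Y26.506 F1049
G1 X150.520 Y42.057
G1 X155.754 Y64.091
G1 X177.454 Y70.576
G1 X193.920 Y55.025
G1 X188.686 Y32.991
M5
G0 X201.270 Y22.770
M4 S837
G1 X182.953 Y33.175 F1049
G1 X139.849 Y38.355
G1 X94.503 Y39.139
G1 X69.463 Y36.358
M5
G0 X115.399 Y115.821
M4 S837
G1 X142.689 Y115.821 F1049
G1 X142.689 Y98.152
G1 X115.399 Y98.152
G1 X115.399 Y115.821
M5

1 u = 1 mm; y_m = 141.458 − y.

[1] `<path>` regular polygon, #ff0000→cut S837 F1049: (188.686,32.991) → (166.986,26.506) → (150.520,42.057) → (155.754,64.091) → (177.454,70.576) → (193.920,55.025) → (188.686,32.991) (closed)

[2] `<path>` cubic bezier, #ff0000→cut S837 F1049: (201.270,22.770) → (182.953,33.175) → (139.849,38.355) → (94.503,39.139) → (69.463,36.358)

[3] `<polygon>` rectangle, #ff0000→cut S837 F1049: (115.399,115.821) → (142.689,115.821) → (142.689,98.152) → (115.399,98.152) → (115.399,115.821) (closed)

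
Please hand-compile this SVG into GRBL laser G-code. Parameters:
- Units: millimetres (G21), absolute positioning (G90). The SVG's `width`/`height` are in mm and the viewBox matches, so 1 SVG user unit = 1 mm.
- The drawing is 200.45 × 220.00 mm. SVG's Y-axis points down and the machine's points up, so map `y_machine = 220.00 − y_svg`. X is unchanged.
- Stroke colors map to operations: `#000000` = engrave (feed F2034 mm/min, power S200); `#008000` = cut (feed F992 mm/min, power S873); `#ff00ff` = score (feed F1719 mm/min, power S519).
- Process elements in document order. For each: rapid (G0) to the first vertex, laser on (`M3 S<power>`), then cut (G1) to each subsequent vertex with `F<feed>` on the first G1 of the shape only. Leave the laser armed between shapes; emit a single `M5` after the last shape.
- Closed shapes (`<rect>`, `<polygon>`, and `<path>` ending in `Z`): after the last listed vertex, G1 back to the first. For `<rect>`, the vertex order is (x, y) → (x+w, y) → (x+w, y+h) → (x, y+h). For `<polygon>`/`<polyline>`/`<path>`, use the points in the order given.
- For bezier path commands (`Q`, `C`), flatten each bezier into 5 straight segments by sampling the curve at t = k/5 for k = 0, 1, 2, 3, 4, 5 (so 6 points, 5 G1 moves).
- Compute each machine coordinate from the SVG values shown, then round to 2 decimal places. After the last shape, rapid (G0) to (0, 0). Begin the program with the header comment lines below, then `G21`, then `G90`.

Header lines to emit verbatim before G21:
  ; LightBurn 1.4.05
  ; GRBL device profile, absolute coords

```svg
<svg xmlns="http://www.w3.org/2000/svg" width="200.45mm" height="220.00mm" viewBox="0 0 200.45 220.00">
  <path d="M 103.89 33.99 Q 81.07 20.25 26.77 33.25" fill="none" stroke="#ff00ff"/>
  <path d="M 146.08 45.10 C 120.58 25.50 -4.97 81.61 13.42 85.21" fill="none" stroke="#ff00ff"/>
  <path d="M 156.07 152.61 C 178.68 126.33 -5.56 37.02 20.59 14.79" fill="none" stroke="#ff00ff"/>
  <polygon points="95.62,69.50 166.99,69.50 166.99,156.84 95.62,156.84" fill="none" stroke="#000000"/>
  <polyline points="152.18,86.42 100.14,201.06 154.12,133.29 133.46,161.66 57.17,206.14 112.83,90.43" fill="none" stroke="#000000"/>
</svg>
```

viewBox `0 0 200.45 220.00` with mm width/height → 1 unit = 1 mm. Flip: y_m = 220.00 − y_svg.

**Shape 1** — `<path>` quadratic bezier, stroke `#ff00ff` → score (S519, F1719). Control points (SVG): P0=(103.89,33.99), P1=(81.07,20.25), P2=(26.77,33.25); sampled at t=k/5. Machine vertices: (103.89,186.01) → (93.50,190.44) → (80.60,192.72) → (65.17,192.87) → (47.23,190.88) → (26.77,186.75). Open path.

**Shape 2** — `<path>` cubic bezier, stroke `#ff00ff` → score (S519, F1719). Control points (SVG): P0=(146.08,45.10), P1=(120.58,25.50), P2=(-4.97,81.61), P3=(13.42,85.21); sampled at t=k/5. Machine vertices: (146.08,174.90) → (120.73,178.60) → (83.07,170.29) → (44.83,156.11) → (17.71,142.23) → (13.42,134.79). Open path.

**Shape 3** — `<path>` cubic bezier, stroke `#ff00ff` → score (S519, F1719). Control points (SVG): P0=(156.07,152.61), P1=(178.68,126.33), P2=(-5.56,37.02), P3=(20.59,14.79); sampled at t=k/5. Machine vertices: (156.07,67.39) → (148.15,89.68) → (110.62,120.85) → (63.49,154.66) → (26.81,184.86) → (20.59,205.21). Open path.

**Shape 4** — `<polygon>` rectangle, stroke `#000000` → engrave (S200, F2034). Machine vertices: (95.62,150.50) → (166.99,150.50) → (166.99,63.16) → (95.62,63.16) → (95.62,150.50). Closed: final G1 returns to the first vertex.

**Shape 5** — `<polyline>` open polyline, stroke `#000000` → engrave (S200, F2034). Machine vertices: (152.18,133.58) → (100.14,18.94) → (154.12,86.71) → (133.46,58.34) → (57.17,13.86) → (112.83,129.57). Open path.

; LightBurn 1.4.05
; GRBL device profile, absolute coords
G21
G90
G0 X103.89 Y186.01
M3 S519
G1 X93.50 Y190.44 F1719
G1 X80.60 Y192.72
G1 X65.17 Y192.87
G1 X47.23 Y190.88
G1 X26.77 Y186.75
G0 X146.08 Y174.90
M3 S519
G1 X120.73 Y178.60 F1719
G1 X83.07 Y170.29
G1 X44.83 Y156.11
G1 X17.71 Y142.23
G1 X13.42 Y134.79
G0 X156.07 Y67.39
M3 S519
G1 X148.15 Y89.68 F1719
G1 X110.62 Y120.85
G1 X63.49 Y154.66
G1 X26.81 Y184.86
G1 X20.59 Y205.21
G0 X95.62 Y150.50
M3 S200
G1 X166.99 Y150.50 F2034
G1 X166.99 Y63.16
G1 X95.62 Y63.16
G1 X95.62 Y150.50
G0 X152.18 Y133.58
M3 S200
G1 X100.14 Y18.94 F2034
G1 X154.12 Y86.71
G1 X133.46 Y58.34
G1 X57.17 Y13.86
G1 X112.83 Y129.57
M5
G0 X0.00 Y0.00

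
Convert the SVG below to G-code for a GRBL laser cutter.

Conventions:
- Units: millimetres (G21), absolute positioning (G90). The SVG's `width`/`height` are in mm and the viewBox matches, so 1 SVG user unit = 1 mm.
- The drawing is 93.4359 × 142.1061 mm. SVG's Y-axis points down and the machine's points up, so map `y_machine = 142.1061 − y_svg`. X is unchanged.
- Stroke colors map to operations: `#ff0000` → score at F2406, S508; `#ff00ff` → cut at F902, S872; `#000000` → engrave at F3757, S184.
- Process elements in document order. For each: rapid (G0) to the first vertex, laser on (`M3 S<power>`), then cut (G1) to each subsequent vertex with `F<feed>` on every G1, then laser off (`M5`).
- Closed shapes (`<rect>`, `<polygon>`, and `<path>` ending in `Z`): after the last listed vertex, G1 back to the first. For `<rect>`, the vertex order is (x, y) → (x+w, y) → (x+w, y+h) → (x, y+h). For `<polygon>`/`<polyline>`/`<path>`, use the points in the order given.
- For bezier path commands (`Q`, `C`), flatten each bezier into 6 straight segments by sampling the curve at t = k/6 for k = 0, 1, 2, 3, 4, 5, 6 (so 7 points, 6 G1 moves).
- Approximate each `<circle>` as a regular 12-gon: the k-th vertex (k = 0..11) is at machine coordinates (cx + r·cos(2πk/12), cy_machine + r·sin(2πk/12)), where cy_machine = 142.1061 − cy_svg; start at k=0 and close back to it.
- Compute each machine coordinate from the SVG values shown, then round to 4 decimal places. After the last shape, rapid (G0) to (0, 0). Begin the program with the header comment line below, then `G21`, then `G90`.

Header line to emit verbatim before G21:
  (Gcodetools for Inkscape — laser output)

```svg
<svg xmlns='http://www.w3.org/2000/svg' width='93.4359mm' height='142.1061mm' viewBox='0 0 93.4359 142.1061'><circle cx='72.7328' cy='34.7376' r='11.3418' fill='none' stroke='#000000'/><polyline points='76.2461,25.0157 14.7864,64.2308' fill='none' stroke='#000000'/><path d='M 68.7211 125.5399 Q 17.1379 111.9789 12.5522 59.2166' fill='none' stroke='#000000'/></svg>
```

(Gcodetools for Inkscape — laser output)
G21
G90
G0 X84.0746 Y107.3685
M3 S184
G1 X82.5551 Y113.0394 F3757
G1 X78.4037 Y117.1908 F3757
G1 X72.7328 Y118.7103 F3757
G1 X67.0619 Y117.1908 F3757
G1 X62.9105 Y113.0394 F3757
G1 X61.3910 Y107.3685 F3757
G1 X62.9105 Y101.6976 F3757
G1 X67.0619 Y97.5462 F3757
G1 X72.7328 Y96.0267 F3757
G1 X78.4037 Y97.5462 F3757
G1 X82.5551 Y101.6976 F3757
G1 X84.0746 Y107.3685 F3757
M5
G0 X76.2461 Y117.0904
M3 S184
G1 X14.7864 Y77.8753 F3757
M5
G0 X68.7211 Y16.5662
M3 S184
G1 X52.8322 Y22.1755 F3757
G1 X39.5542 Y29.9626 F3757
G1 X28.8873 Y39.9275 F3757
G1 X20.8313 Y52.0703 F3757
G1 X15.3863 Y66.3910 F3757
G1 X12.5522 Y82.8895 F3757
M5
G0 X0.0000 Y0.0000

Since the viewBox matches the mm dimensions, user units are millimetres directly. The only transform is the Y-flip y_m = 142.1061 − y_svg.

Shape 1 is a circle drawn with `<circle>`. Its stroke #000000 means engrave at S184, F3757. After flipping Y the toolpath is (84.0746,107.3685) → (82.5551,113.0394) → (78.4037,117.1908) → (72.7328,118.7103) → (67.0619,117.1908) → (62.9105,113.0394) → (61.3910,107.3685) → (62.9105,101.6976) → (67.0619,97.5462) → (72.7328,96.0267) → (78.4037,97.5462) → (82.5551,101.6976) → (84.0746,107.3685), returning to the start.

Shape 2 is a line segment drawn with `<polyline>`. Its stroke #000000 means engrave at S184, F3757. After flipping Y the toolpath is (76.2461,117.0904) → (14.7864,77.8753).

Shape 3 is a quadratic bezier drawn with `<path>`. Its stroke #000000 means engrave at S184, F3757. After flipping Y the toolpath is (68.7211,16.5662) → (52.8322,22.1755) → (39.5542,29.9626) → (28.8873,39.9275) → (20.8313,52.0703) → (15.3863,66.3910) → (12.5522,82.8895).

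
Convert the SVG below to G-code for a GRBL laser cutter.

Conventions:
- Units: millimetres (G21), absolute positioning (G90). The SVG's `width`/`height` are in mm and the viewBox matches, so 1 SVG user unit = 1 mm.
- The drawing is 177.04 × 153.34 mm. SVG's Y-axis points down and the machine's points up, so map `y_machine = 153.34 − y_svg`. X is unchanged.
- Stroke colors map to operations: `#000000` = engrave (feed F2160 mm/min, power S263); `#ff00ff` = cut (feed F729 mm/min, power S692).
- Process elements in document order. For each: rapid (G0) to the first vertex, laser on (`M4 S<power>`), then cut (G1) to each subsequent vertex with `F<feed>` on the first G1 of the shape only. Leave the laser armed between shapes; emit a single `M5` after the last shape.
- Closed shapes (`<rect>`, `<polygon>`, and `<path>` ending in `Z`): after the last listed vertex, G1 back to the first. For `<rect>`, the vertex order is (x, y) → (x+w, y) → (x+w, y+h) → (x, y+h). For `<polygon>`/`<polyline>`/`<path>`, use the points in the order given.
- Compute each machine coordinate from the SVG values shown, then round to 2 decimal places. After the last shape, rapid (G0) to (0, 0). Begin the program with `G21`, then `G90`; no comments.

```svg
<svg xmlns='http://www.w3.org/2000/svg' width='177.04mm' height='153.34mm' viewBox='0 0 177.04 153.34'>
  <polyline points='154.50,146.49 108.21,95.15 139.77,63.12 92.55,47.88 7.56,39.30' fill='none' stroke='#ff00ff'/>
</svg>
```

G21
G90
G0 X154.50 Y6.85
M4 S692
G1 X108.21 Y58.19 F729
G1 X139.77 Y90.22
G1 X92.55 Y105.46
G1 X7.56 Y114.04
M5
G0 X0.00 Y0.00

Since the viewBox matches the mm dimensions, user units are millimetres directly. The only transform is the Y-flip y_m = 153.34 − y_svg.

Shape 1 is a open polyline drawn with `<polyline>`. Its stroke #ff00ff means cut at S692, F729. After flipping Y the toolpath is (154.50,6.85) → (108.21,58.19) → (139.77,90.22) → (92.55,105.46) → (7.56,114.04).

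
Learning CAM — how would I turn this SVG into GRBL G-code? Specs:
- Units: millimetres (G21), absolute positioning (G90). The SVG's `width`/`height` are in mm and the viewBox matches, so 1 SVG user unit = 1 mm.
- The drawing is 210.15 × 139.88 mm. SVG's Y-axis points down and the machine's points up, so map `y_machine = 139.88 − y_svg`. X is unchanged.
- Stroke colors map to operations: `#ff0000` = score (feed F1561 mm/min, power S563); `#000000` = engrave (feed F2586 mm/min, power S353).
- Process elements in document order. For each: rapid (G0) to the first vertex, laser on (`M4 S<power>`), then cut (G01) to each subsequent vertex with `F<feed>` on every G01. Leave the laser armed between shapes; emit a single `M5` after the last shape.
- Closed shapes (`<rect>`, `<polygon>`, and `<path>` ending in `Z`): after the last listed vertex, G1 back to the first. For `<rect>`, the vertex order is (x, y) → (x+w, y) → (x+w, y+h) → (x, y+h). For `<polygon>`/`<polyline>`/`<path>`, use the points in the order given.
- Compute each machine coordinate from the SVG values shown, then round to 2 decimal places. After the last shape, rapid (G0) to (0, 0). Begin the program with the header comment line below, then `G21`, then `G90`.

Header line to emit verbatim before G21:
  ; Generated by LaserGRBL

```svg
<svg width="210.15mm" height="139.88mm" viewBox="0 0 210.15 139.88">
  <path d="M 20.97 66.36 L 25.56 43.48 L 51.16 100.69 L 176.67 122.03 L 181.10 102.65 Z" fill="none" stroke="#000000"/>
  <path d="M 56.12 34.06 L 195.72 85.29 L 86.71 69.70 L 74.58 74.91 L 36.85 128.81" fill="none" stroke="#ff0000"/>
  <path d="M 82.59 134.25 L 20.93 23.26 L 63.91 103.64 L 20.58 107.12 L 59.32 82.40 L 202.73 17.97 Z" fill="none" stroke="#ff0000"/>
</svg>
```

viewBox `0 0 210.15 139.88` with mm width/height → 1 unit = 1 mm. Flip: y_m = 139.88 − y_svg.

**Shape 1** — `<path>` closed polygon, stroke `#000000` → engrave (S353, F2586). Machine vertices: (20.97,73.52) → (25.56,96.40) → (51.16,39.19) → (176.67,17.85) → (181.10,37.23) → (20.97,73.52). Closed: final G1 returns to the first vertex.

**Shape 2** — `<path>` open polyline, stroke `#ff0000` → score (S563, F1561). Machine vertices: (56.12,105.82) → (195.72,54.59) → (86.71,70.18) → (74.58,64.97) → (36.85,11.07). Open path.

**Shape 3** — `<path>` closed polygon, stroke `#ff0000` → score (S563, F1561). Machine vertices: (82.59,5.63) → (20.93,116.62) → (63.91,36.24) → (20.58,32.76) → (59.32,57.48) → (202.73,121.91) → (82.59,5.63). Closed: final G1 returns to the first vertex.

; Generated by LaserGRBL
G21
G90
G0 X20.97 Y73.52
M4 S353
G01 X25.56 Y96.40 F2586
G01 X51.16 Y39.19 F2586
G01 X176.67 Y17.85 F2586
G01 X181.10 Y37.23 F2586
G01 X20.97 Y73.52 F2586
G0 X56.12 Y105.82
M4 S563
G01 X195.72 Y54.59 F1561
G01 X86.71 Y70.18 F1561
G01 X74.58 Y64.97 F1561
G01 X36.85 Y11.07 F1561
G0 X82.59 Y5.63
M4 S563
G01 X20.93 Y116.62 F1561
G01 X63.91 Y36.24 F1561
G01 X20.58 Y32.76 F1561
G01 X59.32 Y57.48 F1561
G01 X202.73 Y121.91 F1561
G01 X82.59 Y5.63 F1561
M5
G0 X0.00 Y0.00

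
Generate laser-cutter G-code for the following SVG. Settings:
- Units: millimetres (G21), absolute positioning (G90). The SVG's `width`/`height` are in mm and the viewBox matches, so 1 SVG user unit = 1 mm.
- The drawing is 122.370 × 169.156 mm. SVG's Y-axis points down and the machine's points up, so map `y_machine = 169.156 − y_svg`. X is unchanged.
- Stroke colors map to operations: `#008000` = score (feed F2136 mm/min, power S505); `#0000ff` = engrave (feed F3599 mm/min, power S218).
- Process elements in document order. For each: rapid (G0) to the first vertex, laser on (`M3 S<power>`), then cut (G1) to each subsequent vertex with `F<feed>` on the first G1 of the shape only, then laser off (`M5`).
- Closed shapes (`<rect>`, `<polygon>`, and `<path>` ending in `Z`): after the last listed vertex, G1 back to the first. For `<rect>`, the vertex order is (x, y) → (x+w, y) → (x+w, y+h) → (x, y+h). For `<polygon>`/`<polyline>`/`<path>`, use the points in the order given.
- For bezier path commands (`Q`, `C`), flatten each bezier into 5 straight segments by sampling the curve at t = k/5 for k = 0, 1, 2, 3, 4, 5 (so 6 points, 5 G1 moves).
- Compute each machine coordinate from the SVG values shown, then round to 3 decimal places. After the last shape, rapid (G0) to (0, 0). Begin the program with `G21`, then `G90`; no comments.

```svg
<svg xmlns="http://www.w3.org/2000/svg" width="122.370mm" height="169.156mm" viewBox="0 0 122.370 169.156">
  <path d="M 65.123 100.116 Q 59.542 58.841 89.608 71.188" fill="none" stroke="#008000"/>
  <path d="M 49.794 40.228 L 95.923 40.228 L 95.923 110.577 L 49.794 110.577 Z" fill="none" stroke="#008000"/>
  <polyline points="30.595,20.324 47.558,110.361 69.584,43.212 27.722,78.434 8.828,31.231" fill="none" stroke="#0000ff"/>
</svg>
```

G21
G90
G0 X65.123 Y69.040
M3 S505
G1 X64.316 Y83.405 F2136
G1 X66.362 Y93.480
G1 X71.259 Y99.266
G1 X79.007 Y100.762
G1 X89.608 Y97.968
M5
G0 X49.794 Y128.928
M3 S505
G1 X95.923 Y128.928 F2136
G1 X95.923 Y58.579
G1 X49.794 Y58.579
G1 X49.794 Y128.928
M5
G0 X30.595 Y148.832
M3 S218
G1 X47.558 Y58.795 F3599
G1 X69.584 Y125.944
G1 X27.722 Y90.722
G1 X8.828 Y137.925
M5
G0 X0.000 Y0.000

Since the viewBox matches the mm dimensions, user units are millimetres directly. The only transform is the Y-flip y_m = 169.156 − y_svg.

Shape 1 is a quadratic bezier drawn with `<path>`. Its stroke #008000 means score at S505, F2136. After flipping Y the toolpath is (65.123,69.040) → (64.316,83.405) → (66.362,93.480) → (71.259,99.266) → (79.007,100.762) → (89.608,97.968).

Shape 2 is a rectangle drawn with `<path>`. Its stroke #008000 means score at S505, F2136. After flipping Y the toolpath is (49.794,128.928) → (95.923,128.928) → (95.923,58.579) → (49.794,58.579) → (49.794,128.928), returning to the start.

Shape 3 is a open polyline drawn with `<polyline>`. Its stroke #0000ff means engrave at S218, F3599. After flipping Y the toolpath is (30.595,148.832) → (47.558,58.795) → (69.584,125.944) → (27.722,90.722) → (8.828,137.925).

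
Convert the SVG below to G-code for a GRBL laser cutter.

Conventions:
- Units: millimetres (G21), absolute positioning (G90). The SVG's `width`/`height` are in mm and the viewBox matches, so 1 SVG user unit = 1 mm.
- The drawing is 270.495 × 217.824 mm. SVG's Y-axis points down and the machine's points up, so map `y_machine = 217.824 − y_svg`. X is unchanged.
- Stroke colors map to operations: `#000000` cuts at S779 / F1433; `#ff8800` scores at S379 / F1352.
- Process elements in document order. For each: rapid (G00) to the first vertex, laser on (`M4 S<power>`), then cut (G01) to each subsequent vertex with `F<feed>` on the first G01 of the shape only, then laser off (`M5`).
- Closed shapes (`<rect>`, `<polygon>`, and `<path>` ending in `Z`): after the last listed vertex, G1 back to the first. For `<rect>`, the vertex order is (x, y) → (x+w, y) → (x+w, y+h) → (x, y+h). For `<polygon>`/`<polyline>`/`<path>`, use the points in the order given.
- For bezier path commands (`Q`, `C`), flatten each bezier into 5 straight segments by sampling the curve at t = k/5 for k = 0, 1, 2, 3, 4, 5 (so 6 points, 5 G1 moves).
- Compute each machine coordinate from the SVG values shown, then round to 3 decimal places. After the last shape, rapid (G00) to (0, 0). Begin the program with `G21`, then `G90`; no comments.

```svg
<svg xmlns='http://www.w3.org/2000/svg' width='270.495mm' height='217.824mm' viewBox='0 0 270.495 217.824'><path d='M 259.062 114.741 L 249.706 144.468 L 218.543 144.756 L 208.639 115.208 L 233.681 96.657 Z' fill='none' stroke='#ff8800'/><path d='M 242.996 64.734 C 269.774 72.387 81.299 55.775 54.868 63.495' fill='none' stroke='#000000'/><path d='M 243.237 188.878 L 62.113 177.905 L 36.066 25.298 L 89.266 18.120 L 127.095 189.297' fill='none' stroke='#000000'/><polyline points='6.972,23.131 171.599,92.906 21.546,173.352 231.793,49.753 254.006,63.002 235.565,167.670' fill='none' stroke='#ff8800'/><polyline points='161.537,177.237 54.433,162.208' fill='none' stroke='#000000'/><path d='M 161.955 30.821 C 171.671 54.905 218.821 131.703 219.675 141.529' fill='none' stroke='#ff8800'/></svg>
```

1 u = 1 mm; y_m = 217.824 − y.

[1] `<path>` regular polygon, #ff8800→score S379 F1352: (259.062,103.083) → (249.706,73.356) → (218.543,73.068) → (208.639,102.616) → (233.681,121.167) → (259.062,103.083) (closed)

[2] `<path>` cubic bezier, #000000→cut S779 F1433: (242.996,153.090) → (236.251,151.021) → (195.955,152.443) → (140.219,155.024) → (87.154,156.430) → (54.868,154.329)

[3] `<path>` open polyline, #000000→cut S779 F1433: (243.237,28.946) → (62.113,39.919) → (36.066,192.526) → (89.266,199.704) → (127.095,28.527)

[4] `<polyline>` open polyline, #ff8800→score S379 F1352: (6.972,194.693) → (171.599,124.918) → (21.546,44.472) → (231.793,168.071) → (254.006,154.822) → (235.565,50.154)

[5] `<polyline>` line segment, #000000→cut S779 F1433: (161.537,40.587) → (54.433,55.616)

[6] `<path>` cubic bezier, #ff8800→score S379 F1352: (161.955,187.003) → (171.607,167.184) → (186.224,140.459) → (201.787,112.573) → (214.277,89.270) → (219.675,76.295)

G21
G90
G00 X259.062 Y103.083
M4 S379
G01 X249.706 Y73.356 F1352
G01 X218.543 Y73.068
G01 X208.639 Y102.616
G01 X233.681 Y121.167
G01 X259.062 Y103.083
M5
G00 X242.996 Y153.090
M4 S779
G01 X236.251 Y151.021 F1433
G01 X195.955 Y152.443
G01 X140.219 Y155.024
G01 X87.154 Y156.430
G01 X54.868 Y154.329
M5
G00 X243.237 Y28.946
M4 S779
G01 X62.113 Y39.919 F1433
G01 X36.066 Y192.526
G01 X89.266 Y199.704
G01 X127.095 Y28.527
M5
G00 X6.972 Y194.693
M4 S379
G01 X171.599 Y124.918 F1352
G01 X21.546 Y44.472
G01 X231.793 Y168.071
G01 X254.006 Y154.822
G01 X235.565 Y50.154
M5
G00 X161.537 Y40.587
M4 S779
G01 X54.433 Y55.616 F1433
M5
G00 X161.955 Y187.003
M4 S379
G01 X171.607 Y167.184 F1352
G01 X186.224 Y140.459
G01 X201.787 Y112.573
G01 X214.277 Y89.270
G01 X219.675 Y76.295
M5
G00 X0.000 Y0.000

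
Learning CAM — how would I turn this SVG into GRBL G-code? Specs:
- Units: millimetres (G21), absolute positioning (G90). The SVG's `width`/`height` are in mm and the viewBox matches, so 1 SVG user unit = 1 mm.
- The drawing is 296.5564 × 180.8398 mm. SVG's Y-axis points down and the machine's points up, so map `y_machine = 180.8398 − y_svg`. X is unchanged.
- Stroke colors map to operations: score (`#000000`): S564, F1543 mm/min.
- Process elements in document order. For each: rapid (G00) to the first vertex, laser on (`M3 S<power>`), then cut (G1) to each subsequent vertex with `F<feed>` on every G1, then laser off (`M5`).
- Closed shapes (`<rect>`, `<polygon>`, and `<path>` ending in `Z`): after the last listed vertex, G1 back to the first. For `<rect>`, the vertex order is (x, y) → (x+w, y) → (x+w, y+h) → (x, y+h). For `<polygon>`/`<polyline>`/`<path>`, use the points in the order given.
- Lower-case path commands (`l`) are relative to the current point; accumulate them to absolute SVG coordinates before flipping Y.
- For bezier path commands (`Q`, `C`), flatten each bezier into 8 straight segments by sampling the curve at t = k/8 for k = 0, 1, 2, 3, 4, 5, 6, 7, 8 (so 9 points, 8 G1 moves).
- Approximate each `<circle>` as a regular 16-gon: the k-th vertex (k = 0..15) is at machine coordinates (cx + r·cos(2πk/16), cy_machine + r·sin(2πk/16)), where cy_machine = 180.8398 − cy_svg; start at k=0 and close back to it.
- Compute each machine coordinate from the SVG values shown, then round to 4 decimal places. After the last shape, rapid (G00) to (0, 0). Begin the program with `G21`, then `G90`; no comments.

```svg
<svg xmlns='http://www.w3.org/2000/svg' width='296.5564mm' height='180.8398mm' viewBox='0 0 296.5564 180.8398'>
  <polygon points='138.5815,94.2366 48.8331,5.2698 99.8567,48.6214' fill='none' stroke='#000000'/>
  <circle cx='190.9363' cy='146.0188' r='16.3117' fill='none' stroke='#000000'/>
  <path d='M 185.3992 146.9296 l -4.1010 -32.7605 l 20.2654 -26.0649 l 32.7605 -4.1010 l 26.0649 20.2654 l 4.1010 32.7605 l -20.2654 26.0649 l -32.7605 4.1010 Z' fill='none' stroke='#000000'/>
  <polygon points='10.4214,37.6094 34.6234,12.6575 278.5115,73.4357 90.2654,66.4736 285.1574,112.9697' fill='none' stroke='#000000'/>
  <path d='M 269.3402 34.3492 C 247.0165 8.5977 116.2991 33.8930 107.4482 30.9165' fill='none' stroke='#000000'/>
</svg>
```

G21
G90
G00 X138.5815 Y86.6032
M3 S564
G1 X48.8331 Y175.5700 F1543
G1 X99.8567 Y132.2184 F1543
G1 X138.5815 Y86.6032 F1543
M5
G00 X207.2480 Y34.8210
M3 S564
G1 X206.0063 Y41.0632 F1543
G1 X202.4704 Y46.3551 F1543
G1 X197.1785 Y49.8910 F1543
G1 X190.9363 Y51.1327 F1543
G1 X184.6941 Y49.8910 F1543
G1 X179.4022 Y46.3551 F1543
G1 X175.8663 Y41.0632 F1543
G1 X174.6246 Y34.8210 F1543
G1 X175.8663 Y28.5788 F1543
G1 X179.4022 Y23.2869 F1543
G1 X184.6941 Y19.7510 F1543
G1 X190.9363 Y18.5093 F1543
G1 X197.1785 Y19.7510 F1543
G1 X202.4704 Y23.2869 F1543
G1 X206.0063 Y28.5788 F1543
G1 X207.2480 Y34.8210 F1543
M5
G00 X185.3992 Y33.9102
M3 S564
G1 X181.2982 Y66.6707 F1543
G1 X201.5636 Y92.7356 F1543
G1 X234.3241 Y96.8366 F1543
G1 X260.3890 Y76.5712 F1543
G1 X264.4900 Y43.8107 F1543
G1 X244.2246 Y17.7458 F1543
G1 X211.4641 Y13.6448 F1543
G1 X185.3992 Y33.9102 F1543
M5
G00 X10.4214 Y143.2304
M3 S564
G1 X34.6234 Y168.1823 F1543
G1 X278.5115 Y107.4041 F1543
G1 X90.2654 Y114.3662 F1543
G1 X285.1574 Y67.8701 F1543
G1 X10.4214 Y143.2304 F1543
M5
G00 X269.3402 Y146.4906
M3 S564
G1 X256.3376 Y153.9095 F1543
G1 X235.8714 Y157.4723 F1543
G1 X210.6401 Y158.1085 F1543
G1 X183.3419 Y156.7476 F1543
G1 X156.6753 Y154.3191 F1543
G1 X133.3385 Y151.7525 F1543
G1 X116.0301 Y149.9774 F1543
G1 X107.4482 Y149.9233 F1543
M5
G00 X0.0000 Y0.0000

1 u = 1 mm; y_m = 180.8398 − y.

[1] `<polygon>` closed polygon, #000000→score S564 F1543: (138.5815,86.6032) → (48.8331,175.5700) → (99.8567,132.2184) → (138.5815,86.6032) (closed)

[2] `<circle>` circle, #000000→score S564 F1543: (207.2480,34.8210) → (206.0063,41.0632) → (202.4704,46.3551) → (197.1785,49.8910) → (190.9363,51.1327) → (184.6941,49.8910) → (179.4022,46.3551) → (175.8663,41.0632) → (174.6246,34.8210) → (175.8663,28.5788) → (179.4022,23.2869) → (184.6941,19.7510) → (190.9363,18.5093) → (197.1785,19.7510) → (202.4704,23.2869) → (206.0063,28.5788) → (207.2480,34.8210) (closed)

[3] `<path>` regular polygon, #000000→score S564 F1543: (185.3992,33.9102) → (181.2982,66.6707) → (201.5636,92.7356) → (234.3241,96.8366) → (260.3890,76.5712) → (264.4900,43.8107) → (244.2246,17.7458) → (211.4641,13.6448) → (185.3992,33.9102) (closed)

[4] `<polygon>` closed polygon, #000000→score S564 F1543: (10.4214,143.2304) → (34.6234,168.1823) → (278.5115,107.4041) → (90.2654,114.3662) → (285.1574,67.8701) → (10.4214,143.2304) (closed)

[5] `<path>` cubic bezier, #000000→score S564 F1543: (269.3402,146.4906) → (256.3376,153.9095) → (235.8714,157.4723) → (210.6401,158.1085) → (183.3419,156.7476) → (156.6753,154.3191) → (133.3385,151.7525) → (116.0301,149.9774) → (107.4482,149.9233)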